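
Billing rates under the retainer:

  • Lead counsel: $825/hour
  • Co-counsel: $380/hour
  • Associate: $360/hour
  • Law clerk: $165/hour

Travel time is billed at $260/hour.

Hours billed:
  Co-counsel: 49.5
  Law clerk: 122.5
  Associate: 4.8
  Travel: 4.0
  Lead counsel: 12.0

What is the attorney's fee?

Lead counsel: 12.0 × $825 = $9,900.00
Co-counsel: 49.5 × $380 = $18,810.00
Associate: 4.8 × $360 = $1,728.00
Law clerk: 122.5 × $165 = $20,212.50
Subtotal: $9,900.00 + $18,810.00 + $1,728.00 + $20,212.50 = $50,650.50
Travel: 4.0 × $260 = $1,040.00
Total: $50,650.50 + $1,040.00 = $51,690.50

$51,690.50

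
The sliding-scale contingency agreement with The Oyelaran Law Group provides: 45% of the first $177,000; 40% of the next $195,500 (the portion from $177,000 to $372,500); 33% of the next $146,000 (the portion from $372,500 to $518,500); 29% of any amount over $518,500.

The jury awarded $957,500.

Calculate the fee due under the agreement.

First $177,000 at 45% = $79,650.00
Next $195,500 at 40% = $78,200.00
Next $146,000 at 33% = $48,180.00
Remaining $439,000 at 29% = $127,310.00
Fee: $79,650.00 + $78,200.00 + $48,180.00 + $127,310.00 = $333,340.00

$333,340.00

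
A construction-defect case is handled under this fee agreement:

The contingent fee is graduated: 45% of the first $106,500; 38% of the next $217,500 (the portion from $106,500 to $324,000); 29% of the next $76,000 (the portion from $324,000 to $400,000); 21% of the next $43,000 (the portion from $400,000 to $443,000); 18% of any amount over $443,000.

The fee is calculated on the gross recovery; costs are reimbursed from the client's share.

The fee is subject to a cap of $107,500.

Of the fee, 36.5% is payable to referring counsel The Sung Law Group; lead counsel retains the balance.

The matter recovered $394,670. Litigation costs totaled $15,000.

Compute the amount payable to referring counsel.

$39,237.50

Fee base is the gross recovery, $394,670; costs are reimbursed separately.
First $106,500 at 45% = $47,925.00
Next $217,500 at 38% = $82,650.00
Remaining $70,670 at 29% = $20,494.30
Fee: $47,925.00 + $82,650.00 + $20,494.30 = $151,069.30
$151,069.30 exceeds the $107,500 cap, so the fee is capped at $107,500.00.
Referral share: 36.5% of $107,500.00 = $39,237.50; lead counsel retains $107,500.00 − $39,237.50 = $68,262.50.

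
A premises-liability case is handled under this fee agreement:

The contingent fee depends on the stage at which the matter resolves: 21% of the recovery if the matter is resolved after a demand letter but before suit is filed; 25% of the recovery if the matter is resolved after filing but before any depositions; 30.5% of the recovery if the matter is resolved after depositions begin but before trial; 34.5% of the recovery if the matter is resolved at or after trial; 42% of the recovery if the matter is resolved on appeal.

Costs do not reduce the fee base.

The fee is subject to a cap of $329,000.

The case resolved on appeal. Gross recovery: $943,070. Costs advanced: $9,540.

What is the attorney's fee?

$329,000.00

Fee base is the gross recovery, $943,070; costs are reimbursed separately.
The matter resolved on appeal, so the 42% rate applies.
$943,070 × 42% = $396,089.40
$396,089.40 exceeds the $329,000 cap, so the fee is capped at $329,000.00.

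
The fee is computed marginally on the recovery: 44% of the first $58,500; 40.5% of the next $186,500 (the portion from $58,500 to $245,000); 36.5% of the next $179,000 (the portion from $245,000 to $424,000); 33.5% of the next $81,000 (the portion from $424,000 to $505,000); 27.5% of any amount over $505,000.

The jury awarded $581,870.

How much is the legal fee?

First $58,500 at 44% = $25,740.00
Next $186,500 at 40.5% = $75,532.50
Next $179,000 at 36.5% = $65,335.00
Next $81,000 at 33.5% = $27,135.00
Remaining $76,870 at 27.5% = $21,139.25
Fee: $25,740.00 + $75,532.50 + $65,335.00 + $27,135.00 + $21,139.25 = $214,881.75

$214,881.75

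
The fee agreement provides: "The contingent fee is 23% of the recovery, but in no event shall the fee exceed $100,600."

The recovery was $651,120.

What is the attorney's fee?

23% of $651,120 = $149,757.60
That exceeds the $100,600 cap, so the fee is capped at $100,600.

$100,600.00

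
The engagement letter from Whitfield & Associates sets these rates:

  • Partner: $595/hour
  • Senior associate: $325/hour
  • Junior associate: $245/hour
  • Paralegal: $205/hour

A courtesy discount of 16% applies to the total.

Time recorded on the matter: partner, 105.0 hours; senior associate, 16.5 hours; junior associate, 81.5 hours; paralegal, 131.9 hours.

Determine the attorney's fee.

Partner: 105.0 × $595 = $62,475.00
Senior associate: 16.5 × $325 = $5,362.50
Junior associate: 81.5 × $245 = $19,967.50
Paralegal: 131.9 × $205 = $27,039.50
Subtotal: $114,844.50
Less 16% discount: −$18,375.12
Total: $114,844.50 − $18,375.12 = $96,469.38

$96,469.38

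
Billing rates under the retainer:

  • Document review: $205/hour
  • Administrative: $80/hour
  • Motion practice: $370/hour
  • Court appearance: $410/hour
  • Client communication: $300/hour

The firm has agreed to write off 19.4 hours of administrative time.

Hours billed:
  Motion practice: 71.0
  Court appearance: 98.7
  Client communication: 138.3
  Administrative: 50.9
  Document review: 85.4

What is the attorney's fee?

$128,254.00

Document review: 85.4 × $205 = $17,507.00
Administrative: 50.9 × $80 = $4,072.00
Motion practice: 71.0 × $370 = $26,270.00
Court appearance: 98.7 × $410 = $40,467.00
Client communication: 138.3 × $300 = $41,490.00
Subtotal: $129,806.00
Write-off: 19.4 × $80 = $1,552.00
Total: $129,806.00 − $1,552.00 = $128,254.00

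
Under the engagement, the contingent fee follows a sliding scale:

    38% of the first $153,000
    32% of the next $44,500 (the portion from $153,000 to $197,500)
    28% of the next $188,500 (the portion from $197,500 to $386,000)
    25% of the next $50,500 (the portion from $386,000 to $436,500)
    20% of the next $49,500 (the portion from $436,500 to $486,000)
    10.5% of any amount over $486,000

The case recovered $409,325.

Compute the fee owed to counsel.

First $153,000 at 38% = $58,140.00
Next $44,500 at 32% = $14,240.00
Next $188,500 at 28% = $52,780.00
Remaining $23,325 at 25% = $5,831.25
Fee: $58,140.00 + $14,240.00 + $52,780.00 + $5,831.25 = $130,991.25

$130,991.25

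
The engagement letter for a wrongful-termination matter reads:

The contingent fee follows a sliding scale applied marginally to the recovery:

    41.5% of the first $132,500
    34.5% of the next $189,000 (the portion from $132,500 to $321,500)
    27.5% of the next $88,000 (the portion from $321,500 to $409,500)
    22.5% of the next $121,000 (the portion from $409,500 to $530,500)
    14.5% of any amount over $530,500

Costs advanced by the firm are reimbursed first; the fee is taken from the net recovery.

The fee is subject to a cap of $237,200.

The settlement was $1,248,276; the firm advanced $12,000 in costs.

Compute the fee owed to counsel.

Fee base (net of costs): $1,248,276 − $12,000 = $1,236,276
First $132,500 at 41.5% = $54,987.50
Next $189,000 at 34.5% = $65,205.00
Next $88,000 at 27.5% = $24,200.00
Next $121,000 at 22.5% = $27,225.00
Remaining $705,776 at 14.5% = $102,337.52
Fee: $54,987.50 + $65,205.00 + $24,200.00 + $27,225.00 + $102,337.52 = $273,955.02
$273,955.02 exceeds the $237,200 cap, so the fee is capped at $237,200.00.

$237,200.00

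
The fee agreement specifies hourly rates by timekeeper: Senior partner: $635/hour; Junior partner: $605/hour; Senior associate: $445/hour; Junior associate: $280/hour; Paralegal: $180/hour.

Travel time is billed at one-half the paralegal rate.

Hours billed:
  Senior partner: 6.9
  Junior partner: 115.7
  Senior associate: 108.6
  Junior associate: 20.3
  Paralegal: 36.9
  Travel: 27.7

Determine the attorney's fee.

Senior partner: 6.9 × $635 = $4,381.50
Junior partner: 115.7 × $605 = $69,998.50
Senior associate: 108.6 × $445 = $48,327.00
Junior associate: 20.3 × $280 = $5,684.00
Paralegal: 36.9 × $180 = $6,642.00
Subtotal: $4,381.50 + $69,998.50 + $48,327.00 + $5,684.00 + $6,642.00 = $135,033.00
Travel: 27.7 × ($180 ÷ 2) = 27.7 × $90.00 = $2,493.00
Total: $135,033.00 + $2,493.00 = $137,526.00

$137,526.00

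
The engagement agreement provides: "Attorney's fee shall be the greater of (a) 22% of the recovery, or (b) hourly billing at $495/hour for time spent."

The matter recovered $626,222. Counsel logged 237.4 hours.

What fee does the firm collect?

(a) 22% of $626,222 = $137,768.84
(b) 237.4 × $495 = $117,513.00
The greater is (a): $137,768.84.

$137,768.84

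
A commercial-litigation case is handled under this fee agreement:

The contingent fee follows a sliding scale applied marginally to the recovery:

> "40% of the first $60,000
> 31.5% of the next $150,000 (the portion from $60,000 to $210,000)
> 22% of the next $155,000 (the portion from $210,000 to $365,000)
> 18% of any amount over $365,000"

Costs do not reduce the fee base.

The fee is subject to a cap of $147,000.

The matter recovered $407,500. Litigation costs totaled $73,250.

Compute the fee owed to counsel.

Fee base is the gross recovery, $407,500; costs are reimbursed separately.
First $60,000 at 40% = $24,000.00
Next $150,000 at 31.5% = $47,250.00
Next $155,000 at 22% = $34,100.00
Remaining $42,500 at 18% = $7,650.00
Fee: $24,000.00 + $47,250.00 + $34,100.00 + $7,650.00 = $113,000.00
$113,000.00 is under the $147,000 cap.

$113,000.00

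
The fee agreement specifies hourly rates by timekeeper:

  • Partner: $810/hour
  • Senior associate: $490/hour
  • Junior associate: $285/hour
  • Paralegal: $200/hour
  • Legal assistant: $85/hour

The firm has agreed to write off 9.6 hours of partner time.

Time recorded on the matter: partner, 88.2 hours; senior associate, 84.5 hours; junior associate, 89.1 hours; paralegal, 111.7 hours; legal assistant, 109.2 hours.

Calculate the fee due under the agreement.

Partner: 88.2 × $810 = $71,442.00
Senior associate: 84.5 × $490 = $41,405.00
Junior associate: 89.1 × $285 = $25,393.50
Paralegal: 111.7 × $200 = $22,340.00
Legal assistant: 109.2 × $85 = $9,282.00
Subtotal: $169,862.50
Write-off: 9.6 × $810 = $7,776.00
Total: $169,862.50 − $7,776.00 = $162,086.50

$162,086.50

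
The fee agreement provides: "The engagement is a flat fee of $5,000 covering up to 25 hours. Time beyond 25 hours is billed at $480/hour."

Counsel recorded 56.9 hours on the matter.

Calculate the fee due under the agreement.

Flat fee: $5,000.00
Excess hours: 56.9 − 25 = 31.9
Overrun: 31.9 × $480 = $15,312.00
Total: $5,000.00 + $15,312.00 = $20,312.00

$20,312.00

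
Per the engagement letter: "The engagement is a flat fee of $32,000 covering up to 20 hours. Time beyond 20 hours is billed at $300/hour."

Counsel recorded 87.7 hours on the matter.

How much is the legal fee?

Flat fee: $32,000.00
Excess hours: 87.7 − 20 = 67.7
Overrun: 67.7 × $300 = $20,310.00
Total: $32,000.00 + $20,310.00 = $52,310.00

$52,310.00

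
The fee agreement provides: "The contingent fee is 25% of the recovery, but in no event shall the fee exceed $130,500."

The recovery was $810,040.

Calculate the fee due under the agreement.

25% of $810,040 = $202,510.00
That exceeds the $130,500 cap, so the fee is capped at $130,500.

$130,500.00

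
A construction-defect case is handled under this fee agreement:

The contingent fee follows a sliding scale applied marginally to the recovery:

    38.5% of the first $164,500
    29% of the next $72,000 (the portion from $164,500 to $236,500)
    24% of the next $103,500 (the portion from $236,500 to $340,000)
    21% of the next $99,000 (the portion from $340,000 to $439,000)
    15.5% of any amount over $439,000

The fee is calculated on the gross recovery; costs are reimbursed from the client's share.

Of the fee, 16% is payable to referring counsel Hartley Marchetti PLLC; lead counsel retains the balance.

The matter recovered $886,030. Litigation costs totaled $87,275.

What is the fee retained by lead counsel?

$167,271.01

Fee base is the gross recovery, $886,030; costs are reimbursed separately.
First $164,500 at 38.5% = $63,332.50
Next $72,000 at 29% = $20,880.00
Next $103,500 at 24% = $24,840.00
Next $99,000 at 21% = $20,790.00
Remaining $447,030 at 15.5% = $69,289.65
Fee: $63,332.50 + $20,880.00 + $24,840.00 + $20,790.00 + $69,289.65 = $199,132.15
Referral share: 16% of $199,132.15 = $31,861.14; lead counsel retains $199,132.15 − $31,861.14 = $167,271.01.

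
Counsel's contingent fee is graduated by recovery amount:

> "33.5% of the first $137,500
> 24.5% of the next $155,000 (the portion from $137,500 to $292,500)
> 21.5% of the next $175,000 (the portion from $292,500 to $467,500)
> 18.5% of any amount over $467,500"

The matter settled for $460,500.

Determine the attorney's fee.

$120,157.50

First $137,500 at 33.5% = $46,062.50
Next $155,000 at 24.5% = $37,975.00
Remaining $168,000 at 21.5% = $36,120.00
Fee: $46,062.50 + $37,975.00 + $36,120.00 = $120,157.50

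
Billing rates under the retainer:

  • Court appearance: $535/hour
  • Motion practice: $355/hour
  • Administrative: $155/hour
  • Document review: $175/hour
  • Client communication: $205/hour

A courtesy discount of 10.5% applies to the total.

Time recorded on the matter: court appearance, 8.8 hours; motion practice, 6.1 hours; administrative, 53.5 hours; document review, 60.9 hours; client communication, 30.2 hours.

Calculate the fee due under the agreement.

Court appearance: 8.8 × $535 = $4,708.00
Motion practice: 6.1 × $355 = $2,165.50
Administrative: 53.5 × $155 = $8,292.50
Document review: 60.9 × $175 = $10,657.50
Client communication: 30.2 × $205 = $6,191.00
Subtotal: $32,014.50
Less 10.5% discount: −$3,361.52
Total: $32,014.50 − $3,361.52 = $28,652.98

$28,652.98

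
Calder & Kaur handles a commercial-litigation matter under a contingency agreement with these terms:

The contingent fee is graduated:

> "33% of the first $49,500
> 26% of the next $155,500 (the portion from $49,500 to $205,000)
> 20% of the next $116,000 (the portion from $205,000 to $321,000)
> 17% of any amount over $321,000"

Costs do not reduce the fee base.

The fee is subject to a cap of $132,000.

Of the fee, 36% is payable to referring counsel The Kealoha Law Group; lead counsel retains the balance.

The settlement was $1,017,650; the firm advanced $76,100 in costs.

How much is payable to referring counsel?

$47,520.00

Fee base is the gross recovery, $1,017,650; costs are reimbursed separately.
First $49,500 at 33% = $16,335.00
Next $155,500 at 26% = $40,430.00
Next $116,000 at 20% = $23,200.00
Remaining $696,650 at 17% = $118,430.50
Fee: $16,335.00 + $40,430.00 + $23,200.00 + $118,430.50 = $198,395.50
$198,395.50 exceeds the $132,000 cap, so the fee is capped at $132,000.00.
Referral share: 36% of $132,000.00 = $47,520.00; lead counsel retains $132,000.00 − $47,520.00 = $84,480.00.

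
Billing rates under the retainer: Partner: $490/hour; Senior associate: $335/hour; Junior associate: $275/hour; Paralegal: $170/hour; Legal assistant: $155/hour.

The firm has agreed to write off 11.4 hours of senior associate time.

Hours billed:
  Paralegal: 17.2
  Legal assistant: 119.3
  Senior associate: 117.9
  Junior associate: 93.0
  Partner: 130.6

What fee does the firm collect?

Partner: 130.6 × $490 = $63,994.00
Senior associate: 117.9 × $335 = $39,496.50
Junior associate: 93.0 × $275 = $25,575.00
Paralegal: 17.2 × $170 = $2,924.00
Legal assistant: 119.3 × $155 = $18,491.50
Subtotal: $150,481.00
Write-off: 11.4 × $335 = $3,819.00
Total: $150,481.00 − $3,819.00 = $146,662.00

$146,662.00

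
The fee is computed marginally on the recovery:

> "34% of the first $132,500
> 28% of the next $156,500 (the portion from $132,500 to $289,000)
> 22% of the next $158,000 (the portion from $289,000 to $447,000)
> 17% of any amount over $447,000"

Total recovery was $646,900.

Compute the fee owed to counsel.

$157,613.00

First $132,500 at 34% = $45,050.00
Next $156,500 at 28% = $43,820.00
Next $158,000 at 22% = $34,760.00
Remaining $199,900 at 17% = $33,983.00
Fee: $45,050.00 + $43,820.00 + $34,760.00 + $33,983.00 = $157,613.00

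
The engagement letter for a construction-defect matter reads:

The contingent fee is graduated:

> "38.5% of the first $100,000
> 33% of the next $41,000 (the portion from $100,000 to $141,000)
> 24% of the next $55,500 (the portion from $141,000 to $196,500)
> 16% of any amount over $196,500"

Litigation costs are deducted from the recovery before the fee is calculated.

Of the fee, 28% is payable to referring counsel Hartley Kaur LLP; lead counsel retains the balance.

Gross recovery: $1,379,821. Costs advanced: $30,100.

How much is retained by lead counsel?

Fee base (net of costs): $1,379,821 − $30,100 = $1,349,721
First $100,000 at 38.5% = $38,500.00
Next $41,000 at 33% = $13,530.00
Next $55,500 at 24% = $13,320.00
Remaining $1,153,221 at 16% = $184,515.36
Fee: $38,500.00 + $13,530.00 + $13,320.00 + $184,515.36 = $249,865.36
Referral share: 28% of $249,865.36 = $69,962.30; lead counsel retains $249,865.36 − $69,962.30 = $179,903.06.

$179,903.06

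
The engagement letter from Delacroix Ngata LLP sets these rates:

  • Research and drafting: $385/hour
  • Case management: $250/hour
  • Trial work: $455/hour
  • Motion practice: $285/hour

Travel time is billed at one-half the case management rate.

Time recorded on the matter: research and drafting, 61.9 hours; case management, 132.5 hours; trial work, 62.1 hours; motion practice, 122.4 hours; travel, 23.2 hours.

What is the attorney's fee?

Research and drafting: 61.9 × $385 = $23,831.50
Case management: 132.5 × $250 = $33,125.00
Trial work: 62.1 × $455 = $28,255.50
Motion practice: 122.4 × $285 = $34,884.00
Subtotal: $23,831.50 + $33,125.00 + $28,255.50 + $34,884.00 = $120,096.00
Travel: 23.2 × ($250 ÷ 2) = 23.2 × $125.00 = $2,900.00
Total: $120,096.00 + $2,900.00 = $122,996.00

$122,996.00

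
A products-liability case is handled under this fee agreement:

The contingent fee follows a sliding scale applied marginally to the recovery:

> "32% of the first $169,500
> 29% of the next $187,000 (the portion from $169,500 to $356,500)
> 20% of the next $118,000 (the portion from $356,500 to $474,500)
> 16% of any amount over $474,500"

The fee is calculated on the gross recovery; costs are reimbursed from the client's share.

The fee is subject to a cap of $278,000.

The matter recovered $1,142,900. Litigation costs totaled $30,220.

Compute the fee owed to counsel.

Fee base is the gross recovery, $1,142,900; costs are reimbursed separately.
First $169,500 at 32% = $54,240.00
Next $187,000 at 29% = $54,230.00
Next $118,000 at 20% = $23,600.00
Remaining $668,400 at 16% = $106,944.00
Fee: $54,240.00 + $54,230.00 + $23,600.00 + $106,944.00 = $239,014.00
$239,014.00 is under the $278,000 cap.

$239,014.00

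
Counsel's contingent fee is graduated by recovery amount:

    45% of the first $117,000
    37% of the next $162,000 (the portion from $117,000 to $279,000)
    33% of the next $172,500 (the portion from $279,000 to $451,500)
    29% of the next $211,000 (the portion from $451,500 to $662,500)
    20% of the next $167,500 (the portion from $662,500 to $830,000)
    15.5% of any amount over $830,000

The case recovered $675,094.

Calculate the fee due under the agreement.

First $117,000 at 45% = $52,650.00
Next $162,000 at 37% = $59,940.00
Next $172,500 at 33% = $56,925.00
Next $211,000 at 29% = $61,190.00
Remaining $12,594 at 20% = $2,518.80
Fee: $52,650.00 + $59,940.00 + $56,925.00 + $61,190.00 + $2,518.80 = $233,223.80

$233,223.80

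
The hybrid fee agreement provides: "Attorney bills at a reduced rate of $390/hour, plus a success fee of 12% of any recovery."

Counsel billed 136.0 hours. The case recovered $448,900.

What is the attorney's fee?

Hourly: 136.0 × $390 = $53,040.00
Success fee: 12% of $448,900 = $53,868.00
Total: $53,040.00 + $53,868.00 = $106,908.00

$106,908.00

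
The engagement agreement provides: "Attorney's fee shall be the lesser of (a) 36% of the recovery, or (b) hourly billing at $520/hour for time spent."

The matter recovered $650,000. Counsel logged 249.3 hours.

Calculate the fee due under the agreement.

$129,636.00

(a) 36% of $650,000 = $234,000.00
(b) 249.3 × $520 = $129,636.00
The lesser is (b): $129,636.00.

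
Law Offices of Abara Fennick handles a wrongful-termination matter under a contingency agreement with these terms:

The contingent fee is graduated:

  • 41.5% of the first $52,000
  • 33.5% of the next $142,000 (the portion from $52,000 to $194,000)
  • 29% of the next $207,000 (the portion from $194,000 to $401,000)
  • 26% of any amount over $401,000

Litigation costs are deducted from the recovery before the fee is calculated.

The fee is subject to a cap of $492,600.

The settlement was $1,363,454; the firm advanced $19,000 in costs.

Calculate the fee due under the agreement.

$374,478.04

Fee base (net of costs): $1,363,454 − $19,000 = $1,344,454
First $52,000 at 41.5% = $21,580.00
Next $142,000 at 33.5% = $47,570.00
Next $207,000 at 29% = $60,030.00
Remaining $943,454 at 26% = $245,298.04
Fee: $21,580.00 + $47,570.00 + $60,030.00 + $245,298.04 = $374,478.04
$374,478.04 is under the $492,600 cap.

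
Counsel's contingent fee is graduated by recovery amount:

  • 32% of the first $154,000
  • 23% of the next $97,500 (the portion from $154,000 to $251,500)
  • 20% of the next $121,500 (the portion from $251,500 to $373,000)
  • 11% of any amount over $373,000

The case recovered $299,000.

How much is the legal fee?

$81,205.00

First $154,000 at 32% = $49,280.00
Next $97,500 at 23% = $22,425.00
Remaining $47,500 at 20% = $9,500.00
Fee: $49,280.00 + $22,425.00 + $9,500.00 = $81,205.00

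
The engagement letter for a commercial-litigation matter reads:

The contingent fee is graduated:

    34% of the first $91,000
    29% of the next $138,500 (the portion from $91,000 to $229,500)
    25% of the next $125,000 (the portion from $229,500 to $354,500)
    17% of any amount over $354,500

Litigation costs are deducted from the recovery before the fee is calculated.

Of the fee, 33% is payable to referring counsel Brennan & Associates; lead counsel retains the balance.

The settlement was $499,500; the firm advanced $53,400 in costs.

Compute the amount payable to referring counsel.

$38,915.91

Fee base (net of costs): $499,500 − $53,400 = $446,100
First $91,000 at 34% = $30,940.00
Next $138,500 at 29% = $40,165.00
Next $125,000 at 25% = $31,250.00
Remaining $91,600 at 17% = $15,572.00
Fee: $30,940.00 + $40,165.00 + $31,250.00 + $15,572.00 = $117,927.00
Referral share: 33% of $117,927.00 = $38,915.91; lead counsel retains $117,927.00 − $38,915.91 = $79,011.09.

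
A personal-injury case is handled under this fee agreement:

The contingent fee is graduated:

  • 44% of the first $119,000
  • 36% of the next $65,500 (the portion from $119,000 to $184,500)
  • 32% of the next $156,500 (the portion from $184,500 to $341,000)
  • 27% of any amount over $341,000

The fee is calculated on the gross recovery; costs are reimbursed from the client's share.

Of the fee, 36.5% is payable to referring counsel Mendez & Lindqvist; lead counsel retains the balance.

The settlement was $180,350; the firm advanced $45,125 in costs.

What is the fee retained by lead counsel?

Fee base is the gross recovery, $180,350; costs are reimbursed separately.
First $119,000 at 44% = $52,360.00
Remaining $61,350 at 36% = $22,086.00
Fee: $52,360.00 + $22,086.00 = $74,446.00
Referral share: 36.5% of $74,446.00 = $27,172.79; lead counsel retains $74,446.00 − $27,172.79 = $47,273.21.

$47,273.21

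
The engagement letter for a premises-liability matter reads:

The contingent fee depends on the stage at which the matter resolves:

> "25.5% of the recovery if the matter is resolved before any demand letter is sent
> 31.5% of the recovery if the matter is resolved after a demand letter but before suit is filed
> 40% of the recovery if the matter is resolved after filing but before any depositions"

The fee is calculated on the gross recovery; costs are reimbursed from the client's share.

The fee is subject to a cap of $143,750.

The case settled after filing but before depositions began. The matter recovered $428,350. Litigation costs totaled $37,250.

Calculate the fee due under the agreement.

$143,750.00

Fee base is the gross recovery, $428,350; costs are reimbursed separately.
The matter settled after filing but before depositions began, so the 40% rate applies.
$428,350 × 40% = $171,340.00
$171,340.00 exceeds the $143,750 cap, so the fee is capped at $143,750.00.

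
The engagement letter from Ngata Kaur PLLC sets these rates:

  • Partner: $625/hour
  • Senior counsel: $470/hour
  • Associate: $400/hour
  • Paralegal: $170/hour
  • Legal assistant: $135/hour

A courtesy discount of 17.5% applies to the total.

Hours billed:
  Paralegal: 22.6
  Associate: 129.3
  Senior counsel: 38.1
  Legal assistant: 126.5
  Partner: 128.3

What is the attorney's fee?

Partner: 128.3 × $625 = $80,187.50
Senior counsel: 38.1 × $470 = $17,907.00
Associate: 129.3 × $400 = $51,720.00
Paralegal: 22.6 × $170 = $3,842.00
Legal assistant: 126.5 × $135 = $17,077.50
Subtotal: $170,734.00
Less 17.5% discount: −$29,878.45
Total: $170,734.00 − $29,878.45 = $140,855.55

$140,855.55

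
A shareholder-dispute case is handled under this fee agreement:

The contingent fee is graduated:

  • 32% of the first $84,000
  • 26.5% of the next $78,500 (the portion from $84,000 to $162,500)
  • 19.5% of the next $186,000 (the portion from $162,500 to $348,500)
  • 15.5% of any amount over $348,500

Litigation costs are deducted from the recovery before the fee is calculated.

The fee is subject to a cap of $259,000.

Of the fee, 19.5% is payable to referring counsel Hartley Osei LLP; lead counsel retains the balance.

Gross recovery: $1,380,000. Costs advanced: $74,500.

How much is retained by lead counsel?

Fee base (net of costs): $1,380,000 − $74,500 = $1,305,500
First $84,000 at 32% = $26,880.00
Next $78,500 at 26.5% = $20,802.50
Next $186,000 at 19.5% = $36,270.00
Remaining $957,000 at 15.5% = $148,335.00
Fee: $26,880.00 + $20,802.50 + $36,270.00 + $148,335.00 = $232,287.50
$232,287.50 is under the $259,000 cap.
Referral share: 19.5% of $232,287.50 = $45,296.06; lead counsel retains $232,287.50 − $45,296.06 = $186,991.44.

$186,991.44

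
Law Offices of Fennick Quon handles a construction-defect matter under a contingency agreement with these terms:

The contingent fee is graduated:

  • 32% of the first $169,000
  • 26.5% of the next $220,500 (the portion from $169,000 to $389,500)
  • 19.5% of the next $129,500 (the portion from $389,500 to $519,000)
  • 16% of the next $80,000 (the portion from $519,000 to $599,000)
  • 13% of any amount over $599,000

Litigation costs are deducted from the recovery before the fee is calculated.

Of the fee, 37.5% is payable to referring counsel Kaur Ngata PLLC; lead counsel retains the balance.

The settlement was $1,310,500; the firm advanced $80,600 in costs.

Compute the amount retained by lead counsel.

Fee base (net of costs): $1,310,500 − $80,600 = $1,229,900
First $169,000 at 32% = $54,080.00
Next $220,500 at 26.5% = $58,432.50
Next $129,500 at 19.5% = $25,252.50
Next $80,000 at 16% = $12,800.00
Remaining $630,900 at 13% = $82,017.00
Fee: $54,080.00 + $58,432.50 + $25,252.50 + $12,800.00 + $82,017.00 = $232,582.00
Referral share: 37.5% of $232,582.00 = $87,218.25; lead counsel retains $232,582.00 − $87,218.25 = $145,363.75.

$145,363.75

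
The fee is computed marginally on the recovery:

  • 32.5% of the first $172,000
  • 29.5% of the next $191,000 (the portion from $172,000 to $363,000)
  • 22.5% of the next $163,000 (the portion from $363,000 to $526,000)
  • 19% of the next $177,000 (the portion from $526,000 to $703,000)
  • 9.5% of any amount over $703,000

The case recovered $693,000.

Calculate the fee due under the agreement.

First $172,000 at 32.5% = $55,900.00
Next $191,000 at 29.5% = $56,345.00
Next $163,000 at 22.5% = $36,675.00
Remaining $167,000 at 19% = $31,730.00
Fee: $55,900.00 + $56,345.00 + $36,675.00 + $31,730.00 = $180,650.00

$180,650.00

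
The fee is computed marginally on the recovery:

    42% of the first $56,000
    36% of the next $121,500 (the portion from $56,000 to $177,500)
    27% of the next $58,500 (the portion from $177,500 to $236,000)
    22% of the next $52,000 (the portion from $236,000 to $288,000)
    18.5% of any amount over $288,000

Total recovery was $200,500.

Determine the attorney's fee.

$73,470.00

First $56,000 at 42% = $23,520.00
Next $121,500 at 36% = $43,740.00
Remaining $23,000 at 27% = $6,210.00
Fee: $23,520.00 + $43,740.00 + $6,210.00 = $73,470.00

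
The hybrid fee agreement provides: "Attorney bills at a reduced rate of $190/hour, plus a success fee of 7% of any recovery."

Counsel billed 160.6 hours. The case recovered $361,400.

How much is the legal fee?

$55,812.00

Hourly: 160.6 × $190 = $30,514.00
Success fee: 7% of $361,400 = $25,298.00
Total: $30,514.00 + $25,298.00 = $55,812.00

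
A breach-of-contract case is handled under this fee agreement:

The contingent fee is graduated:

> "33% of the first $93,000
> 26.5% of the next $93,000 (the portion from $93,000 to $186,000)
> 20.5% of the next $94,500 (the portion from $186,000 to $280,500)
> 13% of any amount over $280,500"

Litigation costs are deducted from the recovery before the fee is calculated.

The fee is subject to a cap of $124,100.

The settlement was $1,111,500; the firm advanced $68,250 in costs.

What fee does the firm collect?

Fee base (net of costs): $1,111,500 − $68,250 = $1,043,250
First $93,000 at 33% = $30,690.00
Next $93,000 at 26.5% = $24,645.00
Next $94,500 at 20.5% = $19,372.50
Remaining $762,750 at 13% = $99,157.50
Fee: $30,690.00 + $24,645.00 + $19,372.50 + $99,157.50 = $173,865.00
$173,865.00 exceeds the $124,100 cap, so the fee is capped at $124,100.00.

$124,100.00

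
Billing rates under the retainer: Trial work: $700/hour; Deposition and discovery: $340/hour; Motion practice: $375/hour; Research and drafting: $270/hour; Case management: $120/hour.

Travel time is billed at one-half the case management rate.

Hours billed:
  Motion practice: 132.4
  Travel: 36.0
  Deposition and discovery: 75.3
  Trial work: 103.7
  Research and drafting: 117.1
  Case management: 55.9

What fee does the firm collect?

Trial work: 103.7 × $700 = $72,590.00
Deposition and discovery: 75.3 × $340 = $25,602.00
Motion practice: 132.4 × $375 = $49,650.00
Research and drafting: 117.1 × $270 = $31,617.00
Case management: 55.9 × $120 = $6,708.00
Subtotal: $72,590.00 + $25,602.00 + $49,650.00 + $31,617.00 + $6,708.00 = $186,167.00
Travel: 36.0 × ($120 ÷ 2) = 36.0 × $60.00 = $2,160.00
Total: $186,167.00 + $2,160.00 = $188,327.00

$188,327.00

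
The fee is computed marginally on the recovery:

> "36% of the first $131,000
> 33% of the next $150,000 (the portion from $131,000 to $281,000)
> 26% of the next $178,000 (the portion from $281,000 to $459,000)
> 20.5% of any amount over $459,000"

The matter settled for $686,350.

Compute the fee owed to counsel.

First $131,000 at 36% = $47,160.00
Next $150,000 at 33% = $49,500.00
Next $178,000 at 26% = $46,280.00
Remaining $227,350 at 20.5% = $46,606.75
Fee: $47,160.00 + $49,500.00 + $46,280.00 + $46,606.75 = $189,546.75

$189,546.75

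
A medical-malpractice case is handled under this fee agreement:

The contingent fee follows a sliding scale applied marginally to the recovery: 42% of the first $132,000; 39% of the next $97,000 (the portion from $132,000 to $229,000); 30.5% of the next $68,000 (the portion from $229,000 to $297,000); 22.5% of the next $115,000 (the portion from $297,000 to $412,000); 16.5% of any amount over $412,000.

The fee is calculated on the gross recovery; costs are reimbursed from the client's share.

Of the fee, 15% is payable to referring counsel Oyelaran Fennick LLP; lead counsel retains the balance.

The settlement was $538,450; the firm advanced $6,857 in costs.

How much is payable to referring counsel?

Fee base is the gross recovery, $538,450; costs are reimbursed separately.
First $132,000 at 42% = $55,440.00
Next $97,000 at 39% = $37,830.00
Next $68,000 at 30.5% = $20,740.00
Next $115,000 at 22.5% = $25,875.00
Remaining $126,450 at 16.5% = $20,864.25
Fee: $55,440.00 + $37,830.00 + $20,740.00 + $25,875.00 + $20,864.25 = $160,749.25
Referral share: 15% of $160,749.25 = $24,112.39; lead counsel retains $160,749.25 − $24,112.39 = $136,636.86.

$24,112.39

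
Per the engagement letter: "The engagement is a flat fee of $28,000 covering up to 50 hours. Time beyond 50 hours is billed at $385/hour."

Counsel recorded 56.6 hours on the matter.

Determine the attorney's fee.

Flat fee: $28,000.00
Excess hours: 56.6 − 50 = 6.6
Overrun: 6.6 × $385 = $2,541.00
Total: $28,000.00 + $2,541.00 = $30,541.00

$30,541.00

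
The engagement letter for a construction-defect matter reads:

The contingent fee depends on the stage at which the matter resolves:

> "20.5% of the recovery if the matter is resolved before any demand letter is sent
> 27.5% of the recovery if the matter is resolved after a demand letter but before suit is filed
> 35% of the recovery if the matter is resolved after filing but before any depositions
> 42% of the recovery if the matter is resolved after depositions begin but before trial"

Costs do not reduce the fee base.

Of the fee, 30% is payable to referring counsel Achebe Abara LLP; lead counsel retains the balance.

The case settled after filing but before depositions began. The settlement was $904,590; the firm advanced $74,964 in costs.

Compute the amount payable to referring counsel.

$94,981.95

Fee base is the gross recovery, $904,590; costs are reimbursed separately.
The matter settled after filing but before depositions began, so the 35% rate applies.
$904,590 × 35% = $316,606.50
Referral share: 30% of $316,606.50 = $94,981.95; lead counsel retains $316,606.50 − $94,981.95 = $221,624.55.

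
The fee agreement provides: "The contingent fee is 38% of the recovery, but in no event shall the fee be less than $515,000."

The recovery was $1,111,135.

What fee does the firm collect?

38% of $1,111,135 = $422,231.30
That is below the $515,000 minimum, so the minimum applies.

$515,000.00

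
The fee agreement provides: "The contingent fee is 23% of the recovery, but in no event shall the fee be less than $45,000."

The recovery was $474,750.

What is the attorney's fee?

23% of $474,750 = $109,192.50
That exceeds the $45,000 minimum.

$109,192.50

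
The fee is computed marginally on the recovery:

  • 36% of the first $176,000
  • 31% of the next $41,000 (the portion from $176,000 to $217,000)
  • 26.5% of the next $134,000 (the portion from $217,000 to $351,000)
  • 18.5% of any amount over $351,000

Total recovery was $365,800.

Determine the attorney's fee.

First $176,000 at 36% = $63,360.00
Next $41,000 at 31% = $12,710.00
Next $134,000 at 26.5% = $35,510.00
Remaining $14,800 at 18.5% = $2,738.00
Fee: $63,360.00 + $12,710.00 + $35,510.00 + $2,738.00 = $114,318.00

$114,318.00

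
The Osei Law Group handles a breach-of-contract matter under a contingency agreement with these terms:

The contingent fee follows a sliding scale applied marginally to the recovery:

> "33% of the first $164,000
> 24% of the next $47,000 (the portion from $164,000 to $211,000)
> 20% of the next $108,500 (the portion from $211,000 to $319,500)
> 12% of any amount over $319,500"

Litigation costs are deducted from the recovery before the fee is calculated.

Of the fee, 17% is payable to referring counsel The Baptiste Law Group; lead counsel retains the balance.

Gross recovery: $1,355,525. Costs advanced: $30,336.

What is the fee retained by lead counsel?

$172,459.62

Fee base (net of costs): $1,355,525 − $30,336 = $1,325,189
First $164,000 at 33% = $54,120.00
Next $47,000 at 24% = $11,280.00
Next $108,500 at 20% = $21,700.00
Remaining $1,005,689 at 12% = $120,682.68
Fee: $54,120.00 + $11,280.00 + $21,700.00 + $120,682.68 = $207,782.68
Referral share: 17% of $207,782.68 = $35,323.06; lead counsel retains $207,782.68 − $35,323.06 = $172,459.62.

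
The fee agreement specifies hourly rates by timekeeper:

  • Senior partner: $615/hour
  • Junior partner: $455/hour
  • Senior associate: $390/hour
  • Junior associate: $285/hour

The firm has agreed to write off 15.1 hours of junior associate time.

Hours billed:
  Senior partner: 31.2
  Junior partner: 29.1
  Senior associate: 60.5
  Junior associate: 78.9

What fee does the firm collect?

$74,206.50

Senior partner: 31.2 × $615 = $19,188.00
Junior partner: 29.1 × $455 = $13,240.50
Senior associate: 60.5 × $390 = $23,595.00
Junior associate: 78.9 × $285 = $22,486.50
Subtotal: $78,510.00
Write-off: 15.1 × $285 = $4,303.50
Total: $78,510.00 − $4,303.50 = $74,206.50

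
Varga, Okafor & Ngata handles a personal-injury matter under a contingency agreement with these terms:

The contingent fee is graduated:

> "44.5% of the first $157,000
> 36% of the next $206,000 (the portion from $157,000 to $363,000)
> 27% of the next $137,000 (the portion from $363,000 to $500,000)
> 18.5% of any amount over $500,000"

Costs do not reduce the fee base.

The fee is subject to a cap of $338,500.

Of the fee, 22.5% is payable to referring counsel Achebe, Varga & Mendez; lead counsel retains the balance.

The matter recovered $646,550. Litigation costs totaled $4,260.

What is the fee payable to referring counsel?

Fee base is the gross recovery, $646,550; costs are reimbursed separately.
First $157,000 at 44.5% = $69,865.00
Next $206,000 at 36% = $74,160.00
Next $137,000 at 27% = $36,990.00
Remaining $146,550 at 18.5% = $27,111.75
Fee: $69,865.00 + $74,160.00 + $36,990.00 + $27,111.75 = $208,126.75
$208,126.75 is under the $338,500 cap.
Referral share: 22.5% of $208,126.75 = $46,828.52; lead counsel retains $208,126.75 − $46,828.52 = $161,298.23.

$46,828.52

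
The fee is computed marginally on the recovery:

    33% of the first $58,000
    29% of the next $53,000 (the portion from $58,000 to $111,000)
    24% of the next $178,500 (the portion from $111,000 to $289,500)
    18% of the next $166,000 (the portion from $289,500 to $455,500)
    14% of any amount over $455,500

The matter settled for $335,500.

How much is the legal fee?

First $58,000 at 33% = $19,140.00
Next $53,000 at 29% = $15,370.00
Next $178,500 at 24% = $42,840.00
Remaining $46,000 at 18% = $8,280.00
Fee: $19,140.00 + $15,370.00 + $42,840.00 + $8,280.00 = $85,630.00

$85,630.00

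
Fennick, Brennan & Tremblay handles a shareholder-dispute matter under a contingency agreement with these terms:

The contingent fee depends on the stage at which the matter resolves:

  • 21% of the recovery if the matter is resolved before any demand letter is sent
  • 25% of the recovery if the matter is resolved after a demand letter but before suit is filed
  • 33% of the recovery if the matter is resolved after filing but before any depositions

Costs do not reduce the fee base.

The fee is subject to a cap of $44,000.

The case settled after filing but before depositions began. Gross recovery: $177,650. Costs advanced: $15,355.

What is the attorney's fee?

$44,000.00

Fee base is the gross recovery, $177,650; costs are reimbursed separately.
The matter settled after filing but before depositions began, so the 33% rate applies.
$177,650 × 33% = $58,624.50
$58,624.50 exceeds the $44,000 cap, so the fee is capped at $44,000.00.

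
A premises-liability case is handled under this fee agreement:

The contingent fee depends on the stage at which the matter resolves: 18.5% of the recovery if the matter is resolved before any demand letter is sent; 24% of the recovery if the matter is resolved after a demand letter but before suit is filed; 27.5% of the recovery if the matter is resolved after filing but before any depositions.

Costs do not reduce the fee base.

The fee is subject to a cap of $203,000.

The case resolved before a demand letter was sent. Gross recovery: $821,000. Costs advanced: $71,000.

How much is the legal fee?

$151,885.00

Fee base is the gross recovery, $821,000; costs are reimbursed separately.
The matter resolved before a demand letter was sent, so the 18.5% rate applies.
$821,000 × 18.5% = $151,885.00
$151,885.00 is under the $203,000 cap.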